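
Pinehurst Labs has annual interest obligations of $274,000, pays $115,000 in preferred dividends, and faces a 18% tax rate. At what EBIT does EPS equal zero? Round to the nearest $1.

Preferred dividends are paid after tax, so their pre-tax equivalent is $115,000 ÷ (1 − 0.18) = $140,243.90.
Financial break-even EBIT = interest + D_p ÷ (1 − t) = $274,000 + $140,243.90 = $414,243.90.

$414,244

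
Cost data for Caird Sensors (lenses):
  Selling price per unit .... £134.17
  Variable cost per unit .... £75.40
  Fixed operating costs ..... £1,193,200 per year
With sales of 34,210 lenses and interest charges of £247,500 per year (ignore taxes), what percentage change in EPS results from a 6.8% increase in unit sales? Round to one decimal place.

+24.0%

Contribution at this volume is 34,210 × £58.77 = £2,010,521.70.
EBIT = £2,010,521.70 − £1,193,200 = £817,321.70.
After interest of £247,500.00, pre-tax earnings = £569,821.70.
Degree of combined leverage = contribution ÷ (EBIT − I) = £2,010,521.70 ÷ £569,821.70 = 3.5283.
EPS therefore changes by 3.5283 × (+6.8%) = +24.0%.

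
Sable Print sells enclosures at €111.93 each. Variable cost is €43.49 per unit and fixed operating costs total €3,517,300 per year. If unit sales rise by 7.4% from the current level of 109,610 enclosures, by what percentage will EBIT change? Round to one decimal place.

Total contribution margin = 109,610 × €68.44 = €7,501,708.40.
Operating income = contribution − fixed costs = €7,501,708.40 − €3,517,300 = €3,984,408.40.
Degree of operating leverage = €7,501,708.40 / €3,984,408.40 = 1.8828.
%ΔEBIT = DOL × %ΔSales = 1.8828 × +7.4% = +13.9%.

+13.9%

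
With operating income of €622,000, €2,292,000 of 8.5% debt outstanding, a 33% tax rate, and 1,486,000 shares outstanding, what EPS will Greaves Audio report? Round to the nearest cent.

€0.19

Pre-tax income = €622,000 − €194,820.00 = €427,180.00.
After tax at 33%: net income = €427,180.00 × 0.67 = €286,210.60.
EPS = €286,210.60 ÷ 1,486,000 = €0.19.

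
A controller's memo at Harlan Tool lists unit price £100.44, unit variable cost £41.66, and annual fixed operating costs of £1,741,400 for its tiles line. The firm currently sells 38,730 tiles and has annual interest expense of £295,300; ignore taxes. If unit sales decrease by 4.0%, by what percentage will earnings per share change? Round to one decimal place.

-38.0%

Total contribution margin = 38,730 × £58.78 = £2,276,549.40.
EBIT = £2,276,549.40 − £1,741,400 = £535,149.40.
Interest = £295,300.00, so EBIT − I = £239,849.40.
DCL = total CM / (EBIT − I) = £2,276,549.40 / £239,849.40 = 9.4916.
%ΔEPS = DCL × %ΔSales = 9.4916 × -4.0% = -38.0%.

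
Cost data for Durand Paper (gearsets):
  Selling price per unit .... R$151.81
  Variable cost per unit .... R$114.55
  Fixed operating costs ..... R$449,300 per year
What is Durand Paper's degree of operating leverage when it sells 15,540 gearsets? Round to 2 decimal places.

4.46

Contribution at this volume is 15,540 × R$37.26 = R$579,020.40.
Operating income = contribution − fixed costs = R$579,020.40 − R$449,300 = R$129,720.40.
Degree of operating leverage = R$579,020.40 / R$129,720.40 = 4.4636.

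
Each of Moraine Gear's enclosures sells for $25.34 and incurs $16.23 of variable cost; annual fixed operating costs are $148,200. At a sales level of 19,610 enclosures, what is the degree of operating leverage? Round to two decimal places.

5.87

Contribution at this volume is 19,610 × $9.11 = $178,647.10.
Operating income = contribution − fixed costs = $178,647.10 − $148,200 = $30,447.10.
Degree of operating leverage = $178,647.10 / $30,447.10 = 5.8675.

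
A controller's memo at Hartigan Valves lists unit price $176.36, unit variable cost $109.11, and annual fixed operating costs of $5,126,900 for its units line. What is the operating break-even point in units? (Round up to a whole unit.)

76,237 units

Contribution margin per unit = $176.36 − $109.11 = $67.25.
Units to break even: $5,126,900 ÷ $67.25 = 76,236.43, rounded up to 76,237.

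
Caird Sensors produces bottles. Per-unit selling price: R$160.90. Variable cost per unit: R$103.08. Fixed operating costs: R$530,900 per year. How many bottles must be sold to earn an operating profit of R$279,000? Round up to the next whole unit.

Contribution margin per unit = R$160.90 − R$103.08 = R$57.82.
Need Q such that Q × R$57.82 − R$530,900 = R$279,000, i.e. Q = R$809,900 / R$57.82 = 14,007.26 → 14,008.

14,008 bottles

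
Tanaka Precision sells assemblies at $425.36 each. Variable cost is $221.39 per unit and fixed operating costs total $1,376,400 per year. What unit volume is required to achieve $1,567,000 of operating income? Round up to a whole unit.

14,431 assemblies

Contribution margin per unit = $425.36 − $221.39 = $203.97.
Need Q such that Q × $203.97 − $1,376,400 = $1,567,000, i.e. Q = $2,943,400 / $203.97 = 14,430.55 → 14,431.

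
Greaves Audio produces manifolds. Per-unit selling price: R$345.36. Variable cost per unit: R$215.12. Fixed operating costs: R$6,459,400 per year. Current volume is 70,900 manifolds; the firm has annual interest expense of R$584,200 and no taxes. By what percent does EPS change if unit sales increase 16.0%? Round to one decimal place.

+67.5%

Contribution at this volume is 70,900 × R$130.24 = R$9,234,016.00.
Subtracting fixed costs: EBIT = R$9,234,016.00 − R$6,459,400 = R$2,774,616.00.
After interest of R$584,200.00, pre-tax earnings = R$2,190,416.00.
Degree of combined leverage = contribution ÷ (EBIT − I) = R$9,234,016.00 ÷ R$2,190,416.00 = 4.2156.
%ΔEPS = DCL × %ΔSales = 4.2156 × +16.0% = +67.5%.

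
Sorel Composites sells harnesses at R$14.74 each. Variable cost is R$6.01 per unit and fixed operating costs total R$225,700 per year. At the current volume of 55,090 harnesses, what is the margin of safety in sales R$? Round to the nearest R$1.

R$430,948

Contribution margin per unit = R$14.74 − R$6.01 = R$8.73. Break-even units = R$225,700 ÷ R$8.73 = 25,853.38; break-even revenue = 25,853.38 × R$14.74 = R$381,078.81.
Actual sales revenue = 55,090 × R$14.74 = R$812,026.60.
Margin of safety = R$812,026.60 − R$381,078.81 = R$430,948.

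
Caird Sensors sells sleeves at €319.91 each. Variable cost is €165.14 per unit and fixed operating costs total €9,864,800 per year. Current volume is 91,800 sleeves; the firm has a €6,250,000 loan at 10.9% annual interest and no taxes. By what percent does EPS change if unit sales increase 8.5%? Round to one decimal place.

+33.0%

At 91,800 units, contribution = 91,800 × €154.77 = €14,207,886.00.
EBIT = €14,207,886.00 − €9,864,800 = €4,343,086.00.
After interest of €681,250.00, pre-tax earnings = €3,661,836.00.
DCL = total CM / (EBIT − I) = €14,207,886.00 / €3,661,836.00 = 3.8800.
%ΔEPS = DCL × %ΔSales = 3.8800 × +8.5% = +33.0%.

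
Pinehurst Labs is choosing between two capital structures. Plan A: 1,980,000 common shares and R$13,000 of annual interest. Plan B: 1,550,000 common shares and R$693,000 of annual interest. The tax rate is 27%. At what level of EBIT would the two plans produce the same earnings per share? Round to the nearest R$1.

R$3,144,163

At indifference, (EBIT − 13,000)(1 − t)/1,980,000 = (EBIT − 693,000)(1 − t)/1,550,000.
Cancelling (1 − t) and cross-multiplying: 1,550,000·(EBIT − 13,000) = 1,980,000·(EBIT − 693,000).
Solving, EBIT = (693,000·1,980,000 − 13,000·1,550,000) / (1,980,000 − 1,550,000) = 1,351,990,000,000 / 430,000 = 3,144,162.79.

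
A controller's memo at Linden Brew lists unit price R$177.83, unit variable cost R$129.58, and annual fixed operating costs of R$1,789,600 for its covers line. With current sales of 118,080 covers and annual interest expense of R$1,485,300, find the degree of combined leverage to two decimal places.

2.35

At 118,080 units, contribution = 118,080 × R$48.25 = R$5,697,360.00.
Subtracting fixed costs: EBIT = R$5,697,360.00 − R$1,789,600 = R$3,907,760.00. Interest = R$1,485,300.00.
DOL = R$5,697,360.00 ÷ R$3,907,760.00 = 1.4580; DFL = R$3,907,760.00 ÷ R$2,422,460.00 = 1.6131.
DCL = DOL × DFL = 1.4580 × 1.6131 = 2.3519.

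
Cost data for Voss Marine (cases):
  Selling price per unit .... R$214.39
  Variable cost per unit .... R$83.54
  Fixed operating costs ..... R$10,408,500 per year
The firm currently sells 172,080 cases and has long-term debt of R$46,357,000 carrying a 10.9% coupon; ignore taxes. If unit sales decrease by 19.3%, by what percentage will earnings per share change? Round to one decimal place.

-61.6%

Contribution at this volume is 172,080 × R$130.85 = R$22,516,668.00.
Subtracting fixed costs: EBIT = R$22,516,668.00 − R$10,408,500 = R$12,108,168.00.
Interest = R$5,052,913.00, so EBIT − I = R$7,055,255.00.
DCL = total CM / (EBIT − I) = R$22,516,668.00 / R$7,055,255.00 = 3.1915.
EPS therefore changes by 3.1915 × (-19.3%) = -61.6%.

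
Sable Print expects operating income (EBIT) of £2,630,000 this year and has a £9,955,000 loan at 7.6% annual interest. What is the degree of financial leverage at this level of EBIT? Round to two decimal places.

Annual interest charges come to £756,580.00.
DFL = EBIT ÷ (EBIT − I) = £2,630,000 ÷ (£2,630,000 − £756,580.00) = £2,630,000 ÷ £1,873,420.00 = 1.4038.

1.40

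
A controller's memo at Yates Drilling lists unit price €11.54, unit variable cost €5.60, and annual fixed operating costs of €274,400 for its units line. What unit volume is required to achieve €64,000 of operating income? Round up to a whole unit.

56,970 units

Contribution margin per unit = €11.54 − €5.60 = €5.94.
Units = (FC + target) / CM = (€274,400 + €64,000) / €5.94 = 56,969.70, so 56,970 units.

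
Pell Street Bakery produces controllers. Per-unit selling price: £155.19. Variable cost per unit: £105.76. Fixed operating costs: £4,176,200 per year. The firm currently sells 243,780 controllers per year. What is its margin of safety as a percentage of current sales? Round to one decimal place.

65.3%

Unit CM = price − variable cost = £155.19 − £105.76 = £49.43. Break-even units = £4,176,200 ÷ £49.43 = 84,487.15; break-even revenue = 84,487.15 × £155.19 = £13,111,561.36.
Current sales = 243,780 × £155.19 = £37,832,218.20.
Margin of safety = (£37,832,218.20 − £13,111,561.36) ÷ £37,832,218.20 = 65.3%.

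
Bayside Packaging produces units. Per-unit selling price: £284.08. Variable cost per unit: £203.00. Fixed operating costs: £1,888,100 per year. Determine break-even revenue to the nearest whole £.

£6,615,336

Contribution margin per unit = £284.08 − £203.00 = £81.08, a CM ratio of £81.08 ÷ £284.08 = 0.2854.
Break-even sales = FC ÷ CM ratio = £1,888,100 × £284.08 / £81.08 = £6,615,336.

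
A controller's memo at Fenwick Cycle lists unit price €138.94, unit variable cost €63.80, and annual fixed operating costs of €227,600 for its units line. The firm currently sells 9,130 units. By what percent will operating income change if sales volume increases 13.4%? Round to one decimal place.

At 9,130 units, contribution = 9,130 × €75.14 = €686,028.20.
Operating income = contribution − fixed costs = €686,028.20 − €227,600 = €458,428.20.
DOL = contribution ÷ EBIT = €686,028.20 ÷ €458,428.20 = 1.4965.
Operating income changes by 1.4965 × +13.4% = +20.1%.

+20.1%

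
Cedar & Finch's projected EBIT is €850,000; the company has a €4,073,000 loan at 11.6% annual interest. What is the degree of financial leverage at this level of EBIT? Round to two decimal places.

Interest = €472,468.00.
Degree of financial leverage = EBIT / (EBIT − interest) = €850,000 / €377,532.00 = 2.2515.

2.25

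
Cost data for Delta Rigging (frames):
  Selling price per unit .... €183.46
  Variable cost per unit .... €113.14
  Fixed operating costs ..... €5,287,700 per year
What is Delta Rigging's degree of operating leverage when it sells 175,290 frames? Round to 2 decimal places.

Total contribution margin = 175,290 × €70.32 = €12,326,392.80.
EBIT = €12,326,392.80 − €5,287,700 = €7,038,692.80.
Degree of operating leverage = €12,326,392.80 / €7,038,692.80 = 1.7512.

1.75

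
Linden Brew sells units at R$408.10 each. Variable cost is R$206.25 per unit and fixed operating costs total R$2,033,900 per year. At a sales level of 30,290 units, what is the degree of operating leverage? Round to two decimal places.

1.50

Contribution at this volume is 30,290 × R$201.85 = R$6,114,036.50.
Operating income = contribution − fixed costs = R$6,114,036.50 − R$2,033,900 = R$4,080,136.50.
DOL = contribution ÷ EBIT = R$6,114,036.50 ÷ R$4,080,136.50 = 1.4985.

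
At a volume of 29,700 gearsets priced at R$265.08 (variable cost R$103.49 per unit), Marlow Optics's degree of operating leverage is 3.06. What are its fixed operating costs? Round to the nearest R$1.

At 29,700 units, contribution = 29,700 × R$161.59 = R$4,799,223.00.
DOL = contribution / EBIT, so EBIT = R$4,799,223.00 / 3.06 = R$1,568,373.53.
And FC = contribution − EBIT = R$4,799,223.00 − R$1,568,373.53 = R$3,230,849.

R$3,230,849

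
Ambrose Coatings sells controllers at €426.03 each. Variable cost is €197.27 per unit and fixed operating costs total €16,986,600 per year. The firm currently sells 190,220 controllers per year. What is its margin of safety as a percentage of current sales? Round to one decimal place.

Each unit contributes €426.03 − €197.27 = €228.76. Break-even units = €16,986,600 ÷ €228.76 = 74,255.11; break-even revenue = 74,255.11 × €426.03 = €31,634,906.44.
Current sales = 190,220 × €426.03 = €81,039,426.60.
Margin of safety = (€81,039,426.60 − €31,634,906.44) ÷ €81,039,426.60 = 61.0%.

61.0%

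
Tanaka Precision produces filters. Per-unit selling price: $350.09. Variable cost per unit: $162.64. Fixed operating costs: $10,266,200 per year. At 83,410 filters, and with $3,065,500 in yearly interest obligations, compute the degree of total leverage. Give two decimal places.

Total contribution margin = 83,410 × $187.45 = $15,635,204.50.
EBIT = $15,635,204.50 − $10,266,200 = $5,369,004.50. Interest = $3,065,500.00, so EBIT − I = $2,303,504.50.
DCL = contribution ÷ (EBIT − I) = $15,635,204.50 ÷ $2,303,504.50 = 6.7876.

6.79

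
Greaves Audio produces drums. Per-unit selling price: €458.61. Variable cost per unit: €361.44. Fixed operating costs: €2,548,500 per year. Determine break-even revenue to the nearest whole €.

€12,028,070

Contribution margin per unit = €458.61 − €361.44 = €97.17, a CM ratio of €97.17 ÷ €458.61 = 0.2119.
Break-even revenue = fixed costs × price ÷ CM = €2,548,500 × €458.61 ÷ €97.17 = €12,028,070.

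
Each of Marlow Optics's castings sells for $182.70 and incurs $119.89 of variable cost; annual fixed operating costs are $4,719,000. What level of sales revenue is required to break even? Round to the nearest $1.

CM per unit = $182.70 − $119.89 = $62.81; CM ratio = $62.81 / $182.70 = 0.3438.
Break-even sales = FC ÷ CM ratio = $4,719,000 × $182.70 / $62.81 = $13,726,497.

$13,726,497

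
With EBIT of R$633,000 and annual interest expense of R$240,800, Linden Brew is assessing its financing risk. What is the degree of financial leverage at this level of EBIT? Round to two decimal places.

1.61

Interest = R$240,800.00.
Degree of financial leverage = EBIT / (EBIT − interest) = R$633,000 / R$392,200.00 = 1.6140.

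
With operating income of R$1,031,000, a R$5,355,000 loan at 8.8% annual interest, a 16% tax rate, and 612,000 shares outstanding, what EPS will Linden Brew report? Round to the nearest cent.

Pre-tax income = R$1,031,000 − R$471,240.00 = R$559,760.00.
After tax at 16%: net income = R$559,760.00 × 0.84 = R$470,198.40.
Per share: R$470,198.40 / 612,000 shares = R$0.77.

R$0.77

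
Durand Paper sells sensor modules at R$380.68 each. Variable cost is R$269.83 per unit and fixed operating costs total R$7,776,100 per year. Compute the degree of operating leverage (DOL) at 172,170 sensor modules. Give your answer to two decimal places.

1.69

Total contribution margin = 172,170 × R$110.85 = R$19,085,044.50.
EBIT = R$19,085,044.50 − R$7,776,100 = R$11,308,944.50.
DOL = contribution ÷ EBIT = R$19,085,044.50 ÷ R$11,308,944.50 = 1.6876.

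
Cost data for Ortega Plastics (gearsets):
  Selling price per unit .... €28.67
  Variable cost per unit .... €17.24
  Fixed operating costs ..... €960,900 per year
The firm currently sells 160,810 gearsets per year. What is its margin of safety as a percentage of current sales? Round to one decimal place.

Unit CM = price − variable cost = €28.67 − €17.24 = €11.43. Break-even units = €960,900 ÷ €11.43 = 84,068.24; break-even revenue = 84,068.24 × €28.67 = €2,410,236.48.
Actual sales revenue = 160,810 × €28.67 = €4,610,422.70.
Margin of safety = (€4,610,422.70 − €2,410,236.48) ÷ €4,610,422.70 = 47.7%.

47.7%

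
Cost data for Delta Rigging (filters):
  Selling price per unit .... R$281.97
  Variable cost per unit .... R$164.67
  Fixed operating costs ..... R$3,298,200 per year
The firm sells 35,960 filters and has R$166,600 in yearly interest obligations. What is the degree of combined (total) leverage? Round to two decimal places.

Contribution at this volume is 35,960 × R$117.30 = R$4,218,108.00.
Operating income = contribution − fixed costs = R$4,218,108.00 − R$3,298,200 = R$919,908.00. Interest = R$166,600.00.
DOL = R$4,218,108.00 ÷ R$919,908.00 = 4.5854; DFL = R$919,908.00 ÷ R$753,308.00 = 1.2212.
DCL = DOL × DFL = 4.5854 × 1.2212 = 5.5997.

5.60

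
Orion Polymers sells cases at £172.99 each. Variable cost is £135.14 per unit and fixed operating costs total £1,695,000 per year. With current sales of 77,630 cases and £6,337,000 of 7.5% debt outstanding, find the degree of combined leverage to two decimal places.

3.83

At 77,630 units, contribution = 77,630 × £37.85 = £2,938,295.50.
EBIT = £2,938,295.50 − £1,695,000 = £1,243,295.50. Interest = £475,275.00.
DOL = £2,938,295.50 ÷ £1,243,295.50 = 2.3633; DFL = £1,243,295.50 ÷ £768,020.50 = 1.6188.
DCL = DOL × DFL = 2.3633 × 1.6188 = 3.8257.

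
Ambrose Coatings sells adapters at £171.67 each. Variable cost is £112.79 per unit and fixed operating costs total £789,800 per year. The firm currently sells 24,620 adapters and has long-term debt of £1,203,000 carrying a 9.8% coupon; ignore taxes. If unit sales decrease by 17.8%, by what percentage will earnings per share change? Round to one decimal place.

At 24,620 units, contribution = 24,620 × £58.88 = £1,449,625.60.
Subtracting fixed costs: EBIT = £1,449,625.60 − £789,800 = £659,825.60.
After interest of £117,894.00, pre-tax earnings = £541,931.60.
DCL = total CM / (EBIT − I) = £1,449,625.60 / £541,931.60 = 2.6749.
%ΔEPS = DCL × %ΔSales = 2.6749 × -17.8% = -47.6%.

-47.6%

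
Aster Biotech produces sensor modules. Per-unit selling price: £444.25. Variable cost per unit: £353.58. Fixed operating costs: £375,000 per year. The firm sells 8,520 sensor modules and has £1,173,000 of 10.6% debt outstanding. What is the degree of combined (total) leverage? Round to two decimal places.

Contribution at this volume is 8,520 × £90.67 = £772,508.40.
Subtracting fixed costs: EBIT = £772,508.40 − £375,000 = £397,508.40. Interest = £124,338.00.
DOL = £772,508.40 ÷ £397,508.40 = 1.9434; DFL = £397,508.40 ÷ £273,170.40 = 1.4552.
DCL = DOL × DFL = 1.9434 × 1.4552 = 2.8280.

2.83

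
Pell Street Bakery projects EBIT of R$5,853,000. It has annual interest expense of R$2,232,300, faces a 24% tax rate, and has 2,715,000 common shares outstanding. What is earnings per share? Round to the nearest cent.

Interest = R$2,232,300.00, so EBT = R$5,853,000 − R$2,232,300.00 = R$3,620,700.00.
After tax at 24%: net income = R$3,620,700.00 × 0.76 = R$2,751,732.00.
EPS = R$2,751,732.00 ÷ 2,715,000 = R$1.01.

R$1.01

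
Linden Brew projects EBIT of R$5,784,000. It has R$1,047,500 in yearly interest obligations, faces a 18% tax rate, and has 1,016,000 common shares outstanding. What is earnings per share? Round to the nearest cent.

Interest = R$1,047,500.00, so EBT = R$5,784,000 − R$1,047,500.00 = R$4,736,500.00.
Net income = R$4,736,500.00 × (1 − 0.18) = R$3,883,930.00.
EPS = R$3,883,930.00 ÷ 1,016,000 = R$3.82.

R$3.82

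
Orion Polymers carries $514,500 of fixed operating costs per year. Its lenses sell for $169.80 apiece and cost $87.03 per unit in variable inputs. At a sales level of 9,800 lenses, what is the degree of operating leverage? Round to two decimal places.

2.73

Contribution at this volume is 9,800 × $82.77 = $811,146.00.
Operating income = contribution − fixed costs = $811,146.00 − $514,500 = $296,646.00.
So DOL = total CM / EBIT = $811,146.00 / $296,646.00 = 2.7344.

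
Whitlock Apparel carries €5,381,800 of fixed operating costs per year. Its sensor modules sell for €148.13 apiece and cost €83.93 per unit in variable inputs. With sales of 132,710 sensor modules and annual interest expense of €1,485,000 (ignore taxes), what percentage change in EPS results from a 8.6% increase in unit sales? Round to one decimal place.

Total contribution margin = 132,710 × €64.20 = €8,519,982.00.
Operating income = contribution − fixed costs = €8,519,982.00 − €5,381,800 = €3,138,182.00.
Interest = €1,485,000.00, so EBIT − I = €1,653,182.00.
DCL = total CM / (EBIT − I) = €8,519,982.00 / €1,653,182.00 = 5.1537.
EPS therefore changes by 5.1537 × (+8.6%) = +44.3%.

+44.3%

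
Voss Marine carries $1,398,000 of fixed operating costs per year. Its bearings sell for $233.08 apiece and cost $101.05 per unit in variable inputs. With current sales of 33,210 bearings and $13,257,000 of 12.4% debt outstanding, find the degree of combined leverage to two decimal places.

3.27

Total contribution margin = 33,210 × $132.03 = $4,384,716.30.
Operating income = contribution − fixed costs = $4,384,716.30 − $1,398,000 = $2,986,716.30. Interest = $1,643,868.00.
DOL = $4,384,716.30 ÷ $2,986,716.30 = 1.4681; DFL = $2,986,716.30 ÷ $1,342,848.30 = 2.2242.
Combined leverage = 1.4681 × 2.2242 = 3.2653.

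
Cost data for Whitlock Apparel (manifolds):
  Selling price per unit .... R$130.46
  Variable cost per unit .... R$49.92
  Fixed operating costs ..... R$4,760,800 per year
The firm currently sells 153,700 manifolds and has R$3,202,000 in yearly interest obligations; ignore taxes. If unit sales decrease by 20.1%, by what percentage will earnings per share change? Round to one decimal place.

Contribution at this volume is 153,700 × R$80.54 = R$12,378,998.00.
Subtracting fixed costs: EBIT = R$12,378,998.00 − R$4,760,800 = R$7,618,198.00.
After interest of R$3,202,000.00, pre-tax earnings = R$4,416,198.00.
DCL = total CM / (EBIT − I) = R$12,378,998.00 / R$4,416,198.00 = 2.8031.
EPS therefore changes by 2.8031 × (-20.1%) = -56.3%.

-56.3%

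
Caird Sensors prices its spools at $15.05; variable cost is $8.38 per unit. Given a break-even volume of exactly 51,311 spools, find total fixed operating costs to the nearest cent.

Unit CM = price − variable cost = $15.05 − $8.38 = $6.67.
Since BE = FC / CM, FC = 51,311 × $6.67 = $342,244.37.

$342,244.37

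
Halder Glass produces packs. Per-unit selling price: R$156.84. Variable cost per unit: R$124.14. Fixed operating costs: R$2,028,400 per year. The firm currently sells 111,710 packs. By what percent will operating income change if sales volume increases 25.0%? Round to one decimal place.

At 111,710 units, contribution = 111,710 × R$32.70 = R$3,652,917.00.
Operating income = contribution − fixed costs = R$3,652,917.00 − R$2,028,400 = R$1,624,517.00.
DOL = contribution ÷ EBIT = R$3,652,917.00 ÷ R$1,624,517.00 = 2.2486.
Operating income changes by 2.2486 × +25.0% = +56.2%.

+56.2%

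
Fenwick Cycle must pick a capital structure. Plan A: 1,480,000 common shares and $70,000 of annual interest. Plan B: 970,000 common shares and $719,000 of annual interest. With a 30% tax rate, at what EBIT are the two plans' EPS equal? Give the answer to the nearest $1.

Set EPS_A = EPS_B: (EBIT − $70,000)(1 − 0.30) ÷ 1,480,000 = (EBIT − $719,000)(1 − 0.30) ÷ 970,000.
The (1 − t) factor cancels: (EBIT − 70,000) × 970,000 = (EBIT − 719,000) × 1,480,000.
Solving, EBIT = (719,000·1,480,000 − 70,000·970,000) / (1,480,000 − 970,000) = 996,220,000,000 / 510,000 = 1,953,372.55.

$1,953,373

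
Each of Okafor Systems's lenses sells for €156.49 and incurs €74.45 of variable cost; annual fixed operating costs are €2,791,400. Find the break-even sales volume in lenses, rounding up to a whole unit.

Each unit contributes €156.49 − €74.45 = €82.04.
Units to break even: €2,791,400 ÷ €82.04 = 34,024.87, rounded up to 34,025.

34,025 lenses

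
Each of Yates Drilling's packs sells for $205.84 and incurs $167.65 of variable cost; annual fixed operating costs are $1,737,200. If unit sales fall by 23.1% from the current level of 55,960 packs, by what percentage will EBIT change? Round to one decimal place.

-123.4%

Contribution at this volume is 55,960 × $38.19 = $2,137,112.40.
EBIT = $2,137,112.40 − $1,737,200 = $399,912.40.
Degree of operating leverage = $2,137,112.40 / $399,912.40 = 5.3440.
%ΔEBIT = DOL × %ΔSales = 5.3440 × -23.1% = -123.4%.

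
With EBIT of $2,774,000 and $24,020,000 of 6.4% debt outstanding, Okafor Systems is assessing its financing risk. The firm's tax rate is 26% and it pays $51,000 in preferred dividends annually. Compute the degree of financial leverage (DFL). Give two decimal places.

Interest = $1,537,280.00.
Preferred dividends grossed up pre-tax: $51,000 / (1 − 0.26) = $68,918.92.
DFL = EBIT ÷ [EBIT − I − D_p/(1−t)] = $2,774,000 ÷ [$2,774,000 − $1,537,280.00 − $68,918.92] = $2,774,000 ÷ $1,167,801.08 = 2.3754.

2.38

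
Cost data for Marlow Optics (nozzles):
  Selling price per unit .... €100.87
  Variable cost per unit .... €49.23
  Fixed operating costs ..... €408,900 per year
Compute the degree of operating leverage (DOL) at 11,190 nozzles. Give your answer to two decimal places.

3.42

Contribution at this volume is 11,190 × €51.64 = €577,851.60.
Operating income = contribution − fixed costs = €577,851.60 − €408,900 = €168,951.60.
Degree of operating leverage = €577,851.60 / €168,951.60 = 3.4202.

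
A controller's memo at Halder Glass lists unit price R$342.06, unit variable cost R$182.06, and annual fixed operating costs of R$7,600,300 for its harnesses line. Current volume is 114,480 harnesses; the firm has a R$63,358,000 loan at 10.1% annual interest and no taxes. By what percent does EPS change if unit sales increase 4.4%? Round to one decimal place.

Contribution at this volume is 114,480 × R$160.00 = R$18,316,800.00.
EBIT = R$18,316,800.00 − R$7,600,300 = R$10,716,500.00.
Interest = R$6,399,158.00, so EBIT − I = R$4,317,342.00.
Degree of combined leverage = contribution ÷ (EBIT − I) = R$18,316,800.00 ÷ R$4,317,342.00 = 4.2426.
EPS therefore changes by 4.2426 × (+4.4%) = +18.7%.

+18.7%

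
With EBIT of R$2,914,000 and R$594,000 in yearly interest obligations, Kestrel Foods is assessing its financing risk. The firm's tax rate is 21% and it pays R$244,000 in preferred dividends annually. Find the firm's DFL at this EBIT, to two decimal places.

1.45

Annual interest charges come to R$594,000.00.
Pre-tax preferred-dividend burden = R$244,000 ÷ (1 − 0.21) = R$308,860.76.
DFL = EBIT ÷ [EBIT − I − D_p/(1−t)] = R$2,914,000 ÷ [R$2,914,000 − R$594,000.00 − R$308,860.76] = R$2,914,000 ÷ R$2,011,139.24 = 1.4489.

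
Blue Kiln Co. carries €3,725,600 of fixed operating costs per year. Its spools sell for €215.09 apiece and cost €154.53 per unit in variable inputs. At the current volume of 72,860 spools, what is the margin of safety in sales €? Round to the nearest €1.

€2,439,302

Contribution margin per unit = €215.09 − €154.53 = €60.56. Break-even units = €3,725,600 ÷ €60.56 = 61,519.15; break-even revenue = 61,519.15 × €215.09 = €13,232,154.95.
Actual sales revenue = 72,860 × €215.09 = €15,671,457.40.
Margin of safety = €15,671,457.40 − €13,232,154.95 = €2,439,302.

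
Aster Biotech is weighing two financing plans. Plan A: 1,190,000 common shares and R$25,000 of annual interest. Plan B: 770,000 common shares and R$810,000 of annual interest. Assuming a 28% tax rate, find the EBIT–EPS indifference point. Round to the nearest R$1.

At indifference, (EBIT − 25,000)(1 − t)/1,190,000 = (EBIT − 810,000)(1 − t)/770,000.
Cancelling (1 − t) and cross-multiplying: 770,000·(EBIT − 25,000) = 1,190,000·(EBIT − 810,000).
Solving, EBIT = (810,000·1,190,000 − 25,000·770,000) / (1,190,000 − 770,000) = 944,650,000,000 / 420,000 = 2,249,166.67.

R$2,249,167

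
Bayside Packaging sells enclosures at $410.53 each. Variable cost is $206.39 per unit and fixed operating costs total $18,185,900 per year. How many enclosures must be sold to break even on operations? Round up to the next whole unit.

Unit CM = price − variable cost = $410.53 − $206.39 = $204.14.
Break-even volume = fixed costs ÷ CM per unit = $18,185,900 ÷ $204.14 = 89,085.43, so 89,086 enclosures.

89,086 enclosures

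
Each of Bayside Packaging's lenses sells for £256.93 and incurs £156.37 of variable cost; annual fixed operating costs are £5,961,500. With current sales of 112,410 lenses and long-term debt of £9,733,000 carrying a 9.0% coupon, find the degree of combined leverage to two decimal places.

2.53

Contribution at this volume is 112,410 × £100.56 = £11,303,949.60.
EBIT = £11,303,949.60 − £5,961,500 = £5,342,449.60. Interest = £875,970.00.
DOL = £11,303,949.60 ÷ £5,342,449.60 = 2.1159; DFL = £5,342,449.60 ÷ £4,466,479.60 = 1.1961.
DCL = DOL × DFL = 2.1159 × 1.1961 = 2.5308.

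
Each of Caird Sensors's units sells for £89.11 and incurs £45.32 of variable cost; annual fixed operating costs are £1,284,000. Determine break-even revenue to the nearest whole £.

Contribution margin per unit = £89.11 − £45.32 = £43.79, a CM ratio of £43.79 ÷ £89.11 = 0.4914.
Break-even sales = FC ÷ CM ratio = £1,284,000 × £89.11 / £43.79 = £2,612,862.

£2,612,862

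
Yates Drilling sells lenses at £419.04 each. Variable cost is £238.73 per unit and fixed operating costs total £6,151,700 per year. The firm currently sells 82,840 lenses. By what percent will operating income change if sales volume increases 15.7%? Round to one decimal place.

+26.7%

Total contribution margin = 82,840 × £180.31 = £14,936,880.40.
EBIT = £14,936,880.40 − £6,151,700 = £8,785,180.40.
DOL = contribution ÷ EBIT = £14,936,880.40 ÷ £8,785,180.40 = 1.7002.
%ΔEBIT = DOL × %ΔSales = 1.7002 × +15.7% = +26.7%.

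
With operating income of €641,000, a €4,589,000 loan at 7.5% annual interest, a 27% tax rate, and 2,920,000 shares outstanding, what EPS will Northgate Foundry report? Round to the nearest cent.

Interest = €344,175.00, so EBT = €641,000 − €344,175.00 = €296,825.00.
Net income = €296,825.00 × (1 − 0.27) = €216,682.25.
EPS = €216,682.25 ÷ 2,920,000 = €0.07.

€0.07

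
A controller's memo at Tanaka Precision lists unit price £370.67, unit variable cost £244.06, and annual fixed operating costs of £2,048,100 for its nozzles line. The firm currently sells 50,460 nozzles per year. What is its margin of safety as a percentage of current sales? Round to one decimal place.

Unit CM = price − variable cost = £370.67 − £244.06 = £126.61. Break-even units = £2,048,100 ÷ £126.61 = 16,176.45; break-even revenue = 16,176.45 × £370.67 = £5,996,123.74.
Actual sales revenue = 50,460 × £370.67 = £18,704,008.20.
Margin of safety = (£18,704,008.20 − £5,996,123.74) ÷ £18,704,008.20 = 67.9%.

67.9%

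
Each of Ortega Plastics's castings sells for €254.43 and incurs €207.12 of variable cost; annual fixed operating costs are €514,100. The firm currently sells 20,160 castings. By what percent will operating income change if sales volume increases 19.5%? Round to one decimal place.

Contribution at this volume is 20,160 × €47.31 = €953,769.60.
Subtracting fixed costs: EBIT = €953,769.60 − €514,100 = €439,669.60.
Degree of operating leverage = €953,769.60 / €439,669.60 = 2.1693.
So EBIT moves 2.1693 × (+19.5%) = +42.3%.

+42.3%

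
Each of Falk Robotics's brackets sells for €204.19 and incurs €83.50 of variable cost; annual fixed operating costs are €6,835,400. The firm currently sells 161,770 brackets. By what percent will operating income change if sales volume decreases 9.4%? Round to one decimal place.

-14.5%

Total contribution margin = 161,770 × €120.69 = €19,524,021.30.
Subtracting fixed costs: EBIT = €19,524,021.30 − €6,835,400 = €12,688,621.30.
DOL = contribution ÷ EBIT = €19,524,021.30 ÷ €12,688,621.30 = 1.5387.
%ΔEBIT = DOL × %ΔSales = 1.5387 × -9.4% = -14.5%.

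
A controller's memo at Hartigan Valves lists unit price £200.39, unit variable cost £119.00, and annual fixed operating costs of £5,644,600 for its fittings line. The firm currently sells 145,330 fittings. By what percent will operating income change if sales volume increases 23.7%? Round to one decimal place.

Total contribution margin = 145,330 × £81.39 = £11,828,408.70.
Operating income = contribution − fixed costs = £11,828,408.70 − £5,644,600 = £6,183,808.70.
DOL = contribution ÷ EBIT = £11,828,408.70 ÷ £6,183,808.70 = 1.9128.
%ΔEBIT = DOL × %ΔSales = 1.9128 × +23.7% = +45.3%.

+45.3%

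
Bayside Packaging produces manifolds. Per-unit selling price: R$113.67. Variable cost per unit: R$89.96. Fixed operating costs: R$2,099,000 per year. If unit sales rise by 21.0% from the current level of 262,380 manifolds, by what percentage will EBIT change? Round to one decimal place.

+31.7%

Total contribution margin = 262,380 × R$23.71 = R$6,221,029.80.
Subtracting fixed costs: EBIT = R$6,221,029.80 − R$2,099,000 = R$4,122,029.80.
So DOL = total CM / EBIT = R$6,221,029.80 / R$4,122,029.80 = 1.5092.
So EBIT moves 1.5092 × (+21.0%) = +31.7%.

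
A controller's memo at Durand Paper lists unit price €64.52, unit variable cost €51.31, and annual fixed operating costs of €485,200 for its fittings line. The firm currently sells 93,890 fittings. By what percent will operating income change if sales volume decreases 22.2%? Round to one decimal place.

At 93,890 units, contribution = 93,890 × €13.21 = €1,240,286.90.
EBIT = €1,240,286.90 − €485,200 = €755,086.90.
Degree of operating leverage = €1,240,286.90 / €755,086.90 = 1.6426.
%ΔEBIT = DOL × %ΔSales = 1.6426 × -22.2% = -36.5%.

-36.5%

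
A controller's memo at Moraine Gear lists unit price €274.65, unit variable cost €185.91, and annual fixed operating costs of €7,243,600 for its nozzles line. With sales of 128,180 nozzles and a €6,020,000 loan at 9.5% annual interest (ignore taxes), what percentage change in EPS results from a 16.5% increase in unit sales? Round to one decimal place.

+52.7%

Total contribution margin = 128,180 × €88.74 = €11,374,693.20.
Operating income = contribution − fixed costs = €11,374,693.20 − €7,243,600 = €4,131,093.20.
After interest of €571,900.00, pre-tax earnings = €3,559,193.20.
Degree of combined leverage = contribution ÷ (EBIT − I) = €11,374,693.20 ÷ €3,559,193.20 = 3.1959.
%ΔEPS = DCL × %ΔSales = 3.1959 × +16.5% = +52.7%.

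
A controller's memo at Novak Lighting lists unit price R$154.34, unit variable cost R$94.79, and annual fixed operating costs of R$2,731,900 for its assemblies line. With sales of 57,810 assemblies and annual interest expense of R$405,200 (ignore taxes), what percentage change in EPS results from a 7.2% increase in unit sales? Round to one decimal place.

+81.1%

Total contribution margin = 57,810 × R$59.55 = R$3,442,585.50.
Operating income = contribution − fixed costs = R$3,442,585.50 − R$2,731,900 = R$710,685.50.
After interest of R$405,200.00, pre-tax earnings = R$305,485.50.
Degree of combined leverage = contribution ÷ (EBIT − I) = R$3,442,585.50 ÷ R$305,485.50 = 11.2692.
%ΔEPS = DCL × %ΔSales = 11.2692 × +7.2% = +81.1%.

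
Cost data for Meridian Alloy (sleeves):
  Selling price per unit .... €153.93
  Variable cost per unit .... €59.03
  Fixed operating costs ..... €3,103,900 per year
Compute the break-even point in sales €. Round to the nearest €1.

Contribution margin per unit = €153.93 − €59.03 = €94.90, a CM ratio of €94.90 ÷ €153.93 = 0.6165.
Break-even revenue = fixed costs × price ÷ CM = €3,103,900 × €153.93 ÷ €94.90 = €5,034,598.

€5,034,598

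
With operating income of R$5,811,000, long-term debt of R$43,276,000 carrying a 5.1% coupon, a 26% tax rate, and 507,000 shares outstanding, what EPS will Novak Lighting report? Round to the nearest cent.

R$5.26

Pre-tax income = R$5,811,000 − R$2,207,076.00 = R$3,603,924.00.
After tax at 26%: net income = R$3,603,924.00 × 0.74 = R$2,666,903.76.
EPS = R$2,666,903.76 ÷ 507,000 = R$5.26.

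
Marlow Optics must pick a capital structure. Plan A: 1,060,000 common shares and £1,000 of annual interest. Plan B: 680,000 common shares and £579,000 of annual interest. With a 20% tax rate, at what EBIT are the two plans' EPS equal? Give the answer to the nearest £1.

Set EPS_A = EPS_B: (EBIT − £1,000)(1 − 0.20) ÷ 1,060,000 = (EBIT − £579,000)(1 − 0.20) ÷ 680,000.
The (1 − t) factor cancels: (EBIT − 1,000) × 680,000 = (EBIT − 579,000) × 1,060,000.
EBIT × (1,060,000 − 680,000) = 579,000 × 1,060,000 − 1,000 × 680,000 = 613,060,000,000, so EBIT = 613,060,000,000 ÷ 380,000 = 1,613,315.79.

£1,613,316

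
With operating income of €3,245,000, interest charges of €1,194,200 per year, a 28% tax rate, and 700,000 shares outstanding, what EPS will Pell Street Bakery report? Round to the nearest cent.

€2.11

Pre-tax income = €3,245,000 − €1,194,200.00 = €2,050,800.00.
After tax at 28%: net income = €2,050,800.00 × 0.72 = €1,476,576.00.
Per share: €1,476,576.00 / 700,000 shares = €2.11.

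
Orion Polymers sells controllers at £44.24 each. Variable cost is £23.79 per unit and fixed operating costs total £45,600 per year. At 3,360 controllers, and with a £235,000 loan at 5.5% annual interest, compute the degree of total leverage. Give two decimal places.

6.75

Contribution at this volume is 3,360 × £20.45 = £68,712.00.
EBIT = £68,712.00 − £45,600 = £23,112.00. Interest = £12,925.00.
DOL = £68,712.00 ÷ £23,112.00 = 2.9730; DFL = £23,112.00 ÷ £10,187.00 = 2.2688.
Combined leverage = 2.9730 × 2.2688 = 6.7451.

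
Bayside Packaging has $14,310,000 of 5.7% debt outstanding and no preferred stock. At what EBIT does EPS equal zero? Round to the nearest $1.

$815,670

Annual interest = 5.7% × $14,310,000 = $815,670.00.
Without preferred stock the financial break-even is simply EBIT = interest = $815,670.00.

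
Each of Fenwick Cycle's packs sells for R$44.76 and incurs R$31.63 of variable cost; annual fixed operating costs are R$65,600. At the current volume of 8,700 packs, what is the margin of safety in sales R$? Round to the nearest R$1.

Contribution margin per unit = R$44.76 − R$31.63 = R$13.13. Break-even units = R$65,600 ÷ R$13.13 = 4,996.19; break-even revenue = 4,996.19 × R$44.76 = R$223,629.55.
Actual sales revenue = 8,700 × R$44.76 = R$389,412.00.
Margin of safety = R$389,412.00 − R$223,629.55 = R$165,782.

R$165,782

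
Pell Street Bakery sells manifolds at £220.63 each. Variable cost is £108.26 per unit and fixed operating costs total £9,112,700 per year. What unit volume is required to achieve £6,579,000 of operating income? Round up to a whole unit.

Each unit contributes £220.63 − £108.26 = £112.37.
Need Q such that Q × £112.37 − £9,112,700 = £6,579,000, i.e. Q = £15,691,700 / £112.37 = 139,643.14 → 139,644.

139,644 manifolds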